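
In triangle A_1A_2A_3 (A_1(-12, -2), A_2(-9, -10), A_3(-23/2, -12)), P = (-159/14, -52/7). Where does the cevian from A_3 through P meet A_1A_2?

(-45/4, -4)

Barycentric coordinates of P with respect to A_1A_2A_3: (3/7, 1/7, 3/7).
On side A_1A_2 the A_3-coordinate is zero; dropping P's A_3-weight 3/7 and renormalizing the remaining 3/7 : 1/7 gives weights 3/4, 1/4 on A_1, A_2.
Q = (3/4)·(-12, -2) + (1/4)·(-9, -10) = (-45/4, -4).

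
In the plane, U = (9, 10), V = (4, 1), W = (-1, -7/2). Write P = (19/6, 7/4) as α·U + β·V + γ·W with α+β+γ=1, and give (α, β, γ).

Signed area of the reference triangle: [UVW] = ½·(9·(1−(-7/2)) + 4·(-7/2−10) + (-1)·(10−1)) = ½·(81/2 − 54 − 9) = -45/4.
[PVW] = ½·((19/6)·(1−(-7/2)) + 4·(-7/2−(7/4)) + (-1)·(7/4−1)) = ½·(57/4 − 21 − 3/4) = -15/4, so the U-coordinate is (-15/4)/(-45/4) = 1/3.
[UPW] = ½·(9·(7/4−(-7/2)) + (19/6)·(-7/2−10) + (-1)·(10−(7/4))) = ½·(189/4 − 171/4 − 33/4) = -15/8, so the V-coordinate is 1/6.
[UVP] = ½·(9·(1−(7/4)) + 4·(7/4−10) + (19/6)·(10−1)) = ½·(-27/4 − 33 + 57/2) = -45/8, so the W-coordinate is 1/2.
Check: 1/3 + 1/6 + 1/2 = 1.

(1/3, 1/6, 1/2)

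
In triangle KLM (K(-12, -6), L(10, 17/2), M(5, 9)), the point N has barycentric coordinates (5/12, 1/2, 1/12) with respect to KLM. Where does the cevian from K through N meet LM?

(65/7, 60/7)

Line KN meets LM where the K-coordinate vanishes; zeroing N's K-weight and renormalizing leaves L, M-weights 1/2 : 1/12 → (6/7, 1/7).
So J = (6/7)·L + (1/7)·M = (65/7, 60/7).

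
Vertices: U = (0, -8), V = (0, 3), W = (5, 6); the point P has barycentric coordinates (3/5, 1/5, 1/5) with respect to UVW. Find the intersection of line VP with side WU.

Line VP meets WU where the V-coordinate vanishes; zeroing P's V-weight and renormalizing leaves W, U-weights 1/5 : 3/5 → (1/4, 3/4).
So Q = (1/4)·W + (3/4)·U = (5/4, -9/2).

(5/4, -9/2)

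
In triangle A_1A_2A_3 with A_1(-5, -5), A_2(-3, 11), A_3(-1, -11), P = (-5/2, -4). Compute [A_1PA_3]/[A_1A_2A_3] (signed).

1/4

[A_1A_2A_3] = ½·((-5)·(11−(-11)) + (-3)·(-11−(-5)) + (-1)·(-5−11)) = ½·(-110 + 18 + 16) = -38.
[A_1PA_3] = ½·((-5)·(-4−(-11)) + (-5/2)·(-11−(-5)) + (-1)·(-5−(-4))) = ½·(-35 + 15 + 1) = -19/2, so the ratio is (-19/2)/(-38) = 1/4.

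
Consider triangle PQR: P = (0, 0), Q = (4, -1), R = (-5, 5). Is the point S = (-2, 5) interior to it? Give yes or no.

no

Barycentric coordinates of S: (-6/5, 1, 6/5).
The three coordinates are negative, positive, positive; a point is interior exactly when all three are positive.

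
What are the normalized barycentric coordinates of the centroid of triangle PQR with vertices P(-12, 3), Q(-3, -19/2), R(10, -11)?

(1/3, 1/3, 1/3)

The centroid is the average of the vertices, so each weight is 1/3.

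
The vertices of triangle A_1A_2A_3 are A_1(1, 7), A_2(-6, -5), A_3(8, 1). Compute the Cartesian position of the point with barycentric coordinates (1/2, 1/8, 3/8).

P = (1/2)·A_1 + (1/8)·A_2 + (3/8)·A_3.
x-coordinate: (1/2)·1 + (1/8)·(-6) + (3/8)·8 = 11/4.
y-coordinate: (1/2)·7 + (1/8)·(-5) + (3/8)·1 = 13/4.

(11/4, 13/4)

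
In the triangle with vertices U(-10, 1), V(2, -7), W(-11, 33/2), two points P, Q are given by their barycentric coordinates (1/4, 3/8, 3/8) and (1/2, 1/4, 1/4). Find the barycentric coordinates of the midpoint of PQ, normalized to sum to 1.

(3/8, 5/16, 5/16)

Since both coordinate triples sum to 1, the midpoint's barycentrics are the componentwise average.
(1/4+1/2)/2 = 3/8; similarly 5/16 and 5/16.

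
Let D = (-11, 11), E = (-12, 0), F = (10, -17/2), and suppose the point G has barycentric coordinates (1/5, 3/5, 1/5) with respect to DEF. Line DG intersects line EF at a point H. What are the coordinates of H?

Line DG meets EF where the D-coordinate vanishes; zeroing G's D-weight and renormalizing leaves E, F-weights 3/5 : 1/5 → (3/4, 1/4).
So H = (3/4)·E + (1/4)·F = (-13/2, -17/8).

(-13/2, -17/8)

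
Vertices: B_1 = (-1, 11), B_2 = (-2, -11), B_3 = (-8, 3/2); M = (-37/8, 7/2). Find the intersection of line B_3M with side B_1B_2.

(-5/4, 11/2)

Barycentric coordinates of M with respect to B_1B_2B_3: (3/8, 1/8, 1/2).
On side B_1B_2 the B_3-coordinate is zero; dropping M's B_3-weight 1/2 and renormalizing the remaining 3/8 : 1/8 gives weights 3/4, 1/4 on B_1, B_2.
N = (3/4)·(-1, 11) + (1/4)·(-2, -11) = (-5/4, 11/2).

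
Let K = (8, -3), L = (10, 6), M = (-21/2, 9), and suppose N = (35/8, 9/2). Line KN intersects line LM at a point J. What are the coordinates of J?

Barycentric coordinates of N with respect to KLM: (1/4, 1/2, 1/4).
On side LM the K-coordinate is zero; dropping N's K-weight 1/4 and renormalizing the remaining 1/2 : 1/4 gives weights 2/3, 1/3 on L, M.
J = (2/3)·(10, 6) + (1/3)·(-21/2, 9) = (19/6, 7).

(19/6, 7)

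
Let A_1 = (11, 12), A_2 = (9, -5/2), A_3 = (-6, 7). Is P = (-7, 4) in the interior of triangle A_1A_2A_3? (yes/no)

no

Barycentric coordinates of P: (-109/473, 92/473, 490/473).
The three coordinates are negative, positive, positive; a point is interior exactly when all three are positive.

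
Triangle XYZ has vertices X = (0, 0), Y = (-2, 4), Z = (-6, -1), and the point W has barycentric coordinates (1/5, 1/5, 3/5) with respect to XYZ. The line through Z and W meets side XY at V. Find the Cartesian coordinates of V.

Line ZW meets XY where the Z-coordinate vanishes; zeroing W's Z-weight and renormalizing leaves X, Y-weights 1/5 : 1/5 → (1/2, 1/2).
So V = (1/2)·X + (1/2)·Y = (-1, 2).

(-1, 2)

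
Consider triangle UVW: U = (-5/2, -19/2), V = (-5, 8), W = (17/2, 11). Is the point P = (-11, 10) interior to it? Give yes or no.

Barycentric coordinates of P: (-12/65, 311/195, -16/39).
The three coordinates are negative, positive, negative; a point is interior exactly when all three are positive.

no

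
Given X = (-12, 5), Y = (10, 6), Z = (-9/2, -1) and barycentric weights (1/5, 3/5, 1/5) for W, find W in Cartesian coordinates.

W = (1/5)·X + (3/5)·Y + (1/5)·Z.
x-coordinate: (1/5)·(-12) + (3/5)·10 + (1/5)·(-9/2) = 27/10.
y-coordinate: (1/5)·5 + (3/5)·6 + (1/5)·(-1) = 22/5.

(27/10, 22/5)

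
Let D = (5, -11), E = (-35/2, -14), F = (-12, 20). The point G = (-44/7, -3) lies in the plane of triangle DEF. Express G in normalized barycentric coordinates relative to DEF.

Signed area of the reference triangle: [DEF] = ½·(5·(-14−20) + (-35/2)·(20−(-11)) + (-12)·(-11−(-14))) = ½·(-170 − 1085/2 − 36) = -1497/4.
[GEF] = ½·((-44/7)·(-14−20) + (-35/2)·(20−(-3)) + (-12)·(-3−(-14))) = ½·(1496/7 − 805/2 − 132) = -4491/28, so the D-coordinate is (-4491/28)/(-1497/4) = 3/7.
[DGF] = ½·(5·(-3−20) + (-44/7)·(20−(-11)) + (-12)·(-11−(-3))) = ½·(-115 − 1364/7 + 96) = -1497/14, so the E-coordinate is 2/7.
[DEG] = ½·(5·(-14−(-3)) + (-35/2)·(-3−(-11)) + (-44/7)·(-11−(-14))) = ½·(-55 − 140 − 132/7) = -1497/14, so the F-coordinate is 2/7.

(3/7, 2/7, 2/7)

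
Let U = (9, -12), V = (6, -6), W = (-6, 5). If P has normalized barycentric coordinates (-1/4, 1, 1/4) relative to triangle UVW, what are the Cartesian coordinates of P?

P = (-1/4)·U + 1·V + (1/4)·W.
x-coordinate: (-1/4)·9 + 1·6 + (1/4)·(-6) = 9/4.
y-coordinate: (-1/4)·(-12) + 1·(-6) + (1/4)·5 = -7/4.

(9/4, -7/4)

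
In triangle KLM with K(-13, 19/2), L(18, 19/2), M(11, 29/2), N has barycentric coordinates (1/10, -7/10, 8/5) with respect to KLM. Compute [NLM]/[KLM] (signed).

1/10

The signed ratio [NLM]/[KLM] equals the barycentric coordinate of N at vertex K, which is 1/10.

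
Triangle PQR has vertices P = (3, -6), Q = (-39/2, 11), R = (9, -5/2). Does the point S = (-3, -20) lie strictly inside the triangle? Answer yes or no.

Barycentric coordinates of S: (881/241, -84/241, -556/241).
The three coordinates are positive, negative, negative; a point is interior exactly when all three are positive.

no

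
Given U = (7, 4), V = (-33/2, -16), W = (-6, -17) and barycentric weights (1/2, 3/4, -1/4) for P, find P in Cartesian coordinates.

P = (1/2)·U + (3/4)·V + (-1/4)·W.
x-coordinate: (1/2)·7 + (3/4)·(-33/2) + (-1/4)·(-6) = -59/8.
y-coordinate: (1/2)·4 + (3/4)·(-16) + (-1/4)·(-17) = -23/4.

(-59/8, -23/4)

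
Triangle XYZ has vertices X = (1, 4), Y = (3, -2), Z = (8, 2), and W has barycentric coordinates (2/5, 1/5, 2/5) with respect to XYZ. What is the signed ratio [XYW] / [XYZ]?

The signed ratio [XYW]/[XYZ] equals the barycentric coordinate of W at vertex Z, which is 2/5.

2/5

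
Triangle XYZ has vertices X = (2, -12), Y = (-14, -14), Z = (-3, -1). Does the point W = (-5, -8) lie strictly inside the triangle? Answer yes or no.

yes

Barycentric coordinates of W: (17/62, 19/62, 13/31).
The three coordinates are positive, positive, positive; a point is interior exactly when all three are positive.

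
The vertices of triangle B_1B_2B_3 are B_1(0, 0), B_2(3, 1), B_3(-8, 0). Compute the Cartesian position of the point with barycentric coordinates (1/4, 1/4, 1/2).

M = (1/4)·B_1 + (1/4)·B_2 + (1/2)·B_3.
x-coordinate: (1/4)·0 + (1/4)·3 + (1/2)·(-8) = -13/4.
y-coordinate: (1/4)·0 + (1/4)·1 + (1/2)·0 = 1/4.

(-13/4, 1/4)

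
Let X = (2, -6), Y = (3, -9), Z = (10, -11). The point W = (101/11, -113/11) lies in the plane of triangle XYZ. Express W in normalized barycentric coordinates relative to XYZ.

(2/11, -1/11, 10/11)

Signed area of the reference triangle: [XYZ] = ½·(2·(-9−(-11)) + 3·(-11−(-6)) + 10·(-6−(-9))) = ½·(4 − 15 + 30) = 19/2.
[WYZ] = ½·((101/11)·(-9−(-11)) + 3·(-11−(-113/11)) + 10·(-113/11−(-9))) = ½·(202/11 − 24/11 − 140/11) = 19/11, so the X-coordinate is (19/11)/(19/2) = 2/11.
[XWZ] = ½·(2·(-113/11−(-11)) + (101/11)·(-11−(-6)) + 10·(-6−(-113/11))) = ½·(16/11 − 505/11 + 470/11) = -19/22, so the Y-coordinate is -1/11.
[XYW] = ½·(2·(-9−(-113/11)) + 3·(-113/11−(-6)) + (101/11)·(-6−(-9))) = ½·(28/11 − 141/11 + 303/11) = 95/11, so the Z-coordinate is 10/11.
Check: 2/11 − 1/11 + 10/11 = 1.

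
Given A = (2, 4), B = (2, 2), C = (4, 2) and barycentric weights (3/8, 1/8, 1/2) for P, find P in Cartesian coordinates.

P = (3/8)·A + (1/8)·B + (1/2)·C.
x-coordinate: (3/8)·2 + (1/8)·2 + (1/2)·4 = 3.
y-coordinate: (3/8)·4 + (1/8)·2 + (1/2)·2 = 11/4.

(3, 11/4)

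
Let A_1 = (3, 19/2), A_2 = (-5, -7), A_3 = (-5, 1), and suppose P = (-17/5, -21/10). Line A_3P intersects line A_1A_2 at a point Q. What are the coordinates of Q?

(-3, -23/8)

Barycentric coordinates of P with respect to A_1A_2A_3: (1/5, 3/5, 1/5).
On side A_1A_2 the A_3-coordinate is zero; dropping P's A_3-weight 1/5 and renormalizing the remaining 1/5 : 3/5 gives weights 1/4, 3/4 on A_1, A_2.
Q = (1/4)·(3, 19/2) + (3/4)·(-5, -7) = (-3, -23/8).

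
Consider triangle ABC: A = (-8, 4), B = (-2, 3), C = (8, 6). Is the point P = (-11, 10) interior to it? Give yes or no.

Barycentric coordinates of P: (97/28, -51/14, 33/28).
The three coordinates are positive, negative, positive; a point is interior exactly when all three are positive.

no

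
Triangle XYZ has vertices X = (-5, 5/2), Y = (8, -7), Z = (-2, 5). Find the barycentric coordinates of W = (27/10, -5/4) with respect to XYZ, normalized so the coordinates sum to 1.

Signed area of the reference triangle: [XYZ] = ½·((-5)·(-7−5) + 8·(5−(5/2)) + (-2)·(5/2−(-7))) = ½·(60 + 20 − 19) = 61/2.
[WYZ] = ½·((27/10)·(-7−5) + 8·(5−(-5/4)) + (-2)·(-5/4−(-7))) = ½·(-162/5 + 50 − 23/2) = 61/20, so the X-coordinate is (61/20)/(61/2) = 1/10.
[XWZ] = ½·((-5)·(-5/4−5) + (27/10)·(5−(5/2)) + (-2)·(5/2−(-5/4))) = ½·(125/4 + 27/4 − 15/2) = 61/4, so the Y-coordinate is 1/2.
[XYW] = ½·((-5)·(-7−(-5/4)) + 8·(-5/4−(5/2)) + (27/10)·(5/2−(-7))) = ½·(115/4 − 30 + 513/20) = 61/5, so the Z-coordinate is 2/5.
Check: 1/10 + 1/2 + 2/5 = 1.

(1/10, 1/2, 2/5)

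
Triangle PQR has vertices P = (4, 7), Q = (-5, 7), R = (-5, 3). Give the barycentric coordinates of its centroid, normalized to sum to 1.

(1/3, 1/3, 1/3)

The centroid is the average of the vertices, so each weight is 1/3.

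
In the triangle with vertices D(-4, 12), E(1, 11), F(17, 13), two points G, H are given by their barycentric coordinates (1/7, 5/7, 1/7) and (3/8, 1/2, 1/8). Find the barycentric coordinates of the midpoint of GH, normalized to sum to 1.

(29/112, 17/28, 15/112)

Since both coordinate triples sum to 1, the midpoint's barycentrics are the componentwise average.
(1/7+3/8)/2 = 29/112; similarly 17/28 and 15/112.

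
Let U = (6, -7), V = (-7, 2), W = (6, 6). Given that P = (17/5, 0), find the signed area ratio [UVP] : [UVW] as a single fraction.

[UVW] = ½·(6·(2−6) + (-7)·(6−(-7)) + 6·(-7−2)) = ½·(-24 − 91 − 54) = -169/2.
[UVP] = ½·(6·(2−0) + (-7)·(0−(-7)) + (17/5)·(-7−2)) = ½·(12 − 49 − 153/5) = -169/5, so the ratio is (-169/5)/(-169/2) = 2/5.

2/5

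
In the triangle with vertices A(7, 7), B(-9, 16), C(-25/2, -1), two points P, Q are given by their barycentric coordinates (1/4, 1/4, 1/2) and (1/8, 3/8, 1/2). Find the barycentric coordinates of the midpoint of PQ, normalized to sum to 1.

Since both coordinate triples sum to 1, the midpoint's barycentrics are the componentwise average.
(1/4+1/8)/2 = 3/16; similarly 5/16 and 1/2.

(3/16, 5/16, 1/2)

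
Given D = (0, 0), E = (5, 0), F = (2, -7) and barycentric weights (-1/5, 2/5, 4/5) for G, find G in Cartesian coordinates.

G = (-1/5)·D + (2/5)·E + (4/5)·F.
x-coordinate: (-1/5)·0 + (2/5)·5 + (4/5)·2 = 18/5.
y-coordinate: (-1/5)·0 + (2/5)·0 + (4/5)·(-7) = -28/5.

(18/5, -28/5)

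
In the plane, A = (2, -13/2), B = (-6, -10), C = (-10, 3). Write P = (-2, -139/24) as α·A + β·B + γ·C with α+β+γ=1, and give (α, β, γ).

Signed area of the reference triangle: [ABC] = ½·(2·(-10−3) + (-6)·(3−(-13/2)) + (-10)·(-13/2−(-10))) = ½·(-26 − 57 − 35) = -59.
[PBC] = ½·((-2)·(-10−3) + (-6)·(3−(-139/24)) + (-10)·(-139/24−(-10))) = ½·(26 − 211/4 − 505/12) = -413/12, so the A-coordinate is (-413/12)/(-59) = 7/12.
[APC] = ½·(2·(-139/24−3) + (-2)·(3−(-13/2)) + (-10)·(-13/2−(-139/24))) = ½·(-211/12 − 19 + 85/12) = -59/4, so the B-coordinate is 1/4.
[ABP] = ½·(2·(-10−(-139/24)) + (-6)·(-139/24−(-13/2)) + (-2)·(-13/2−(-10))) = ½·(-101/12 − 17/4 − 7) = -59/6, so the C-coordinate is 1/6.
Check: 7/12 + 1/4 + 1/6 = 1.

(7/12, 1/4, 1/6)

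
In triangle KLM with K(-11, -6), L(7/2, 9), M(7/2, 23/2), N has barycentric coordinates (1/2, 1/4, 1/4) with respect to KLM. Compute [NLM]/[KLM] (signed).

1/2

The signed ratio [NLM]/[KLM] equals the barycentric coordinate of N at vertex K, which is 1/2.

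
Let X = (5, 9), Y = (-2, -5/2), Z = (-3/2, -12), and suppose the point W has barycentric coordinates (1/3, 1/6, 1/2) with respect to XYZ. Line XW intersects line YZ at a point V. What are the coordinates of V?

Line XW meets YZ where the X-coordinate vanishes; zeroing W's X-weight and renormalizing leaves Y, Z-weights 1/6 : 1/2 → (1/4, 3/4).
So V = (1/4)·Y + (3/4)·Z = (-13/8, -77/8).

(-13/8, -77/8)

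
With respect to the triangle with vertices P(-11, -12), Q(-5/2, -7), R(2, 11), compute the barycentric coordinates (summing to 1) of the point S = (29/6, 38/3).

Signed area of the reference triangle: [PQR] = ½·((-11)·(-7−11) + (-5/2)·(11−(-12)) + 2·(-12−(-7))) = ½·(198 − 115/2 − 10) = 261/4.
[SQR] = ½·((29/6)·(-7−11) + (-5/2)·(11−(38/3)) + 2·(38/3−(-7))) = ½·(-87 + 25/6 + 118/3) = -87/4, so the P-coordinate is (-87/4)/(261/4) = -1/3.
[PSR] = ½·((-11)·(38/3−11) + (29/6)·(11−(-12)) + 2·(-12−(38/3))) = ½·(-55/3 + 667/6 − 148/3) = 87/4, so the Q-coordinate is 1/3.
[PQS] = ½·((-11)·(-7−(38/3)) + (-5/2)·(38/3−(-12)) + (29/6)·(-12−(-7))) = ½·(649/3 − 185/3 − 145/6) = 261/4, so the R-coordinate is 1.
Check: -1/3 + 1/3 + 1 = 1.

(-1/3, 1/3, 1)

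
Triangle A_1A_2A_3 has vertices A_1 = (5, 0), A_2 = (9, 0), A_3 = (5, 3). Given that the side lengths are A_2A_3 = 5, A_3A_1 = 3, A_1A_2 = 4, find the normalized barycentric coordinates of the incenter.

The incenter has barycentric coordinates proportional to the opposite side lengths: (5 : 3 : 4).
Normalizing by 5+3+4 = 12 gives (5/12, 1/4, 1/3).

(5/12, 1/4, 1/3)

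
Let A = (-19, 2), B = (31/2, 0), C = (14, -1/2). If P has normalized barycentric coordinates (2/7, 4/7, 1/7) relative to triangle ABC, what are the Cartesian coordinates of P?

(38/7, 1/2)

P = (2/7)·A + (4/7)·B + (1/7)·C.
x-coordinate: (2/7)·(-19) + (4/7)·(31/2) + (1/7)·14 = 38/7.
y-coordinate: (2/7)·2 + (4/7)·0 + (1/7)·(-1/2) = 1/2.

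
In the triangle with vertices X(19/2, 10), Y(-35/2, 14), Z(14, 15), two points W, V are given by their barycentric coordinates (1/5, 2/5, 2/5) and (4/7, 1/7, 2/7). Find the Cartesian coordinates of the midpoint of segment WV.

Barycentric coordinates of the midpoint are the average: (27/70, 19/70, 12/35).
Converting: (27/70)·X + (19/70)·Y + (12/35)·Z = (26/7, 64/5).

(26/7, 64/5)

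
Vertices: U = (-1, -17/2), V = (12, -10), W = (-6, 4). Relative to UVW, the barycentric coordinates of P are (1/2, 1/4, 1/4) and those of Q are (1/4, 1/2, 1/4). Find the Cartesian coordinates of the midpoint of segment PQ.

(21/8, -95/16)

Barycentric coordinates of the midpoint are the average: (3/8, 3/8, 1/4).
Converting: (3/8)·U + (3/8)·V + (1/4)·W = (21/8, -95/16).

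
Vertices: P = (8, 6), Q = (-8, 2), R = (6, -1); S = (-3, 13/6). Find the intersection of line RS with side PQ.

(-24/5, 14/5)

Barycentric coordinates of S with respect to PQR: (1/6, 2/3, 1/6).
On side PQ the R-coordinate is zero; dropping S's R-weight 1/6 and renormalizing the remaining 1/6 : 2/3 gives weights 1/5, 4/5 on P, Q.
T = (1/5)·(8, 6) + (4/5)·(-8, 2) = (-24/5, 14/5).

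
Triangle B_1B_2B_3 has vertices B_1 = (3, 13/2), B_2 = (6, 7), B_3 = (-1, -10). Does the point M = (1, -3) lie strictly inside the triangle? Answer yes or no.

yes

Barycentric coordinates of M: (6/19, 2/19, 11/19).
The three coordinates are positive, positive, positive; a point is interior exactly when all three are positive.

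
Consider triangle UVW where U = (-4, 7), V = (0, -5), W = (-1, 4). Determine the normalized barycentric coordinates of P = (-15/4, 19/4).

(1, 1/4, -1/4)

Signed area of the reference triangle: [UVW] = ½·((-4)·(-5−4) + 0·(4−7) + (-1)·(7−(-5))) = ½·(36 + 0 − 12) = 12.
[PVW] = ½·((-15/4)·(-5−4) + 0·(4−(19/4)) + (-1)·(19/4−(-5))) = ½·(135/4 + 0 − 39/4) = 12, so the U-coordinate is 12/12 = 1.
[UPW] = ½·((-4)·(19/4−4) + (-15/4)·(4−7) + (-1)·(7−(19/4))) = ½·(-3 + 45/4 − 9/4) = 3, so the V-coordinate is 1/4.
[UVP] = ½·((-4)·(-5−(19/4)) + 0·(19/4−7) + (-15/4)·(7−(-5))) = ½·(39 + 0 − 45) = -3, so the W-coordinate is -1/4.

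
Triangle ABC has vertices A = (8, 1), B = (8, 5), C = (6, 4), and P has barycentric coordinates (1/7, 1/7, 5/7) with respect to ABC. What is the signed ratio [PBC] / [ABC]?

1/7

The signed ratio [PBC]/[ABC] equals the barycentric coordinate of P at vertex A, which is 1/7.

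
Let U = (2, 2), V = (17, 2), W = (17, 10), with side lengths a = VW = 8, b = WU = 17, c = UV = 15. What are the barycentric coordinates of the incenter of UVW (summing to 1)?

The incenter has barycentric coordinates proportional to the opposite side lengths: (8 : 17 : 15).
Normalizing by 8+17+15 = 40 gives (1/5, 17/40, 3/8).

(1/5, 17/40, 3/8)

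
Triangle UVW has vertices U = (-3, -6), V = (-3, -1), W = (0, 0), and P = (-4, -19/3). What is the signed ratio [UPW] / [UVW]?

1/3

[UVW] = ½·((-3)·(-1−0) + (-3)·(0−(-6)) + 0·(-6−(-1))) = ½·(3 − 18 + 0) = -15/2.
[UPW] = ½·((-3)·(-19/3−0) + (-4)·(0−(-6)) + 0·(-6−(-19/3))) = ½·(19 − 24 + 0) = -5/2, so the ratio is (-5/2)/(-15/2) = 1/3.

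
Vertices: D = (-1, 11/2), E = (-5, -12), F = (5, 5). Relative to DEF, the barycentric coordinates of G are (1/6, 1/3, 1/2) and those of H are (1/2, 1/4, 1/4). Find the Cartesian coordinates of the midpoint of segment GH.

Barycentric coordinates of the midpoint are the average: (1/3, 7/24, 3/8).
Converting: (1/3)·D + (7/24)·E + (3/8)·F = (1/12, 5/24).

(1/12, 5/24)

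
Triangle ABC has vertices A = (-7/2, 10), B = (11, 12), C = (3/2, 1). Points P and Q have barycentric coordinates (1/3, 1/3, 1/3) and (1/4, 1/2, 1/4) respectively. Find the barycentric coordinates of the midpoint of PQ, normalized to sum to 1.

(7/24, 5/12, 7/24)

Since both coordinate triples sum to 1, the midpoint's barycentrics are the componentwise average.
(1/3+1/4)/2 = 7/24; similarly 5/12 and 7/24.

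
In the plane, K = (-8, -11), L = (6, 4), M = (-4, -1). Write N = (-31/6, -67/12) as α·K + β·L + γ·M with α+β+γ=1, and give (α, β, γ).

(1/2, 1/12, 5/12)

Signed area of the reference triangle: [KLM] = ½·((-8)·(4−(-1)) + 6·(-1−(-11)) + (-4)·(-11−4)) = ½·(-40 + 60 + 60) = 40.
[NLM] = ½·((-31/6)·(4−(-1)) + 6·(-1−(-67/12)) + (-4)·(-67/12−4)) = ½·(-155/6 + 55/2 + 115/3) = 20, so the K-coordinate is 20/40 = 1/2.
[KNM] = ½·((-8)·(-67/12−(-1)) + (-31/6)·(-1−(-11)) + (-4)·(-11−(-67/12))) = ½·(110/3 − 155/3 + 65/3) = 10/3, so the L-coordinate is 1/12.
[KLN] = ½·((-8)·(4−(-67/12)) + 6·(-67/12−(-11)) + (-31/6)·(-11−4)) = ½·(-230/3 + 65/2 + 155/2) = 50/3, so the M-coordinate is 5/12.
Check: 1/2 + 1/12 + 5/12 = 1.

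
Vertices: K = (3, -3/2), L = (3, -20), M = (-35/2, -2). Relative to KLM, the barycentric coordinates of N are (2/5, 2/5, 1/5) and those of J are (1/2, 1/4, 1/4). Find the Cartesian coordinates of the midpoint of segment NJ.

(-129/80, -61/8)

Barycentric coordinates of the midpoint are the average: (9/20, 13/40, 9/40).
Converting: (9/20)·K + (13/40)·L + (9/40)·M = (-129/80, -61/8).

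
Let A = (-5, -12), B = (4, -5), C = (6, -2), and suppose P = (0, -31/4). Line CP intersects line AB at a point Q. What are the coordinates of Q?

Barycentric coordinates of P with respect to ABC: (1/2, 1/4, 1/4).
On side AB the C-coordinate is zero; dropping P's C-weight 1/4 and renormalizing the remaining 1/2 : 1/4 gives weights 2/3, 1/3 on A, B.
Q = (2/3)·(-5, -12) + (1/3)·(4, -5) = (-2, -29/3).

(-2, -29/3)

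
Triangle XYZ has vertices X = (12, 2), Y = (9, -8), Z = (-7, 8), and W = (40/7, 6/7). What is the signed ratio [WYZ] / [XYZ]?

3/7

[XYZ] = ½·(12·(-8−8) + 9·(8−2) + (-7)·(2−(-8))) = ½·(-192 + 54 − 70) = -104.
[WYZ] = ½·((40/7)·(-8−8) + 9·(8−(6/7)) + (-7)·(6/7−(-8))) = ½·(-640/7 + 450/7 − 62) = -312/7, so the ratio is (-312/7)/(-104) = 3/7.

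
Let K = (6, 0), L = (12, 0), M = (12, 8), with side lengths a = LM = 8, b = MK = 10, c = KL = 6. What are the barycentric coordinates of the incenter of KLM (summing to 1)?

The incenter has barycentric coordinates proportional to the opposite side lengths: (8 : 10 : 6).
Normalizing by 8+10+6 = 24 gives (1/3, 5/12, 1/4).

(1/3, 5/12, 1/4)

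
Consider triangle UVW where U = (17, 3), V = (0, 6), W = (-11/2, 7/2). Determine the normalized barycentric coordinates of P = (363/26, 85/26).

(11/13, 1/13, 1/13)

Signed area of the reference triangle: [UVW] = ½·(17·(6−(7/2)) + 0·(7/2−3) + (-11/2)·(3−6)) = ½·(85/2 + 0 + 33/2) = 59/2.
[PVW] = ½·((363/26)·(6−(7/2)) + 0·(7/2−(85/26)) + (-11/2)·(85/26−6)) = ½·(1815/52 + 0 + 781/52) = 649/26, so the U-coordinate is (649/26)/(59/2) = 11/13.
[UPW] = ½·(17·(85/26−(7/2)) + (363/26)·(7/2−3) + (-11/2)·(3−(85/26))) = ½·(-51/13 + 363/52 + 77/52) = 59/26, so the V-coordinate is 1/13.
[UVP] = ½·(17·(6−(85/26)) + 0·(85/26−3) + (363/26)·(3−6)) = ½·(1207/26 + 0 − 1089/26) = 59/26, so the W-coordinate is 1/13.
Check: 11/13 + 1/13 + 1/13 = 1.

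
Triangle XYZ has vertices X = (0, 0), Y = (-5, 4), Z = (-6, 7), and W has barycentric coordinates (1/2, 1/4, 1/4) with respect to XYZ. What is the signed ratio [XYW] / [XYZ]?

The signed ratio [XYW]/[XYZ] equals the barycentric coordinate of W at vertex Z, which is 1/4.

1/4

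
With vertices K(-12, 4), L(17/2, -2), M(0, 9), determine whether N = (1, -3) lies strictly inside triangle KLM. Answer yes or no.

Barycentric coordinates of N: (182/349, 298/349, -131/349).
The three coordinates are positive, positive, negative; a point is interior exactly when all three are positive.

no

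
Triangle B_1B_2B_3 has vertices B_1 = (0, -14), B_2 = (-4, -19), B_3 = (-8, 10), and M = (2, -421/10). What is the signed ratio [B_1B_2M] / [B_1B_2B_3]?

-9/10

[B_1B_2B_3] = ½·(0·(-19−10) + (-4)·(10−(-14)) + (-8)·(-14−(-19))) = ½·(0 − 96 − 40) = -68.
[B_1B_2M] = ½·(0·(-19−(-421/10)) + (-4)·(-421/10−(-14)) + 2·(-14−(-19))) = ½·(0 + 562/5 + 10) = 306/5, so the ratio is (306/5)/(-68) = -9/10.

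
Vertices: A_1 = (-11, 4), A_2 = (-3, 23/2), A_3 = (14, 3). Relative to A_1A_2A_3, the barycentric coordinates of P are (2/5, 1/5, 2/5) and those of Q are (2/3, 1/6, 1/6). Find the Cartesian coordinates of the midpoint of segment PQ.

(-49/20, 611/120)

Barycentric coordinates of the midpoint are the average: (8/15, 11/60, 17/60).
Converting: (8/15)·A_1 + (11/60)·A_2 + (17/60)·A_3 = (-49/20, 611/120).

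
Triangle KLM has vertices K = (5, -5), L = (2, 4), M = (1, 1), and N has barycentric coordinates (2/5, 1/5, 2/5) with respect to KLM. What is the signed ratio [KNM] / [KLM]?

The signed ratio [KNM]/[KLM] equals the barycentric coordinate of N at vertex L, which is 1/5.

1/5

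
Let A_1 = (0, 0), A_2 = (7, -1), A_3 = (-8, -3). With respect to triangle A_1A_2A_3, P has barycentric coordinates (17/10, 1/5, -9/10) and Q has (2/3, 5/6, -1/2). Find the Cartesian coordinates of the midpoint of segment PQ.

Barycentric coordinates of the midpoint are the average: (71/60, 31/60, -7/10).
Converting: (71/60)·A_1 + (31/60)·A_2 + (-7/10)·A_3 = (553/60, 19/12).

(553/60, 19/12)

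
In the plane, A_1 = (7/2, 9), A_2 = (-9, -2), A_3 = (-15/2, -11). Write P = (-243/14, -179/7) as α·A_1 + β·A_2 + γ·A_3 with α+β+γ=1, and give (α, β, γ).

(-6/7, 2/7, 11/7)

Signed area of the reference triangle: [A_1A_2A_3] = ½·((7/2)·(-2−(-11)) + (-9)·(-11−9) + (-15/2)·(9−(-2))) = ½·(63/2 + 180 − 165/2) = 129/2.
[PA_2A_3] = ½·((-243/14)·(-2−(-11)) + (-9)·(-11−(-179/7)) + (-15/2)·(-179/7−(-2))) = ½·(-2187/14 − 918/7 + 2475/14) = -387/7, so the A_1-coordinate is (-387/7)/(129/2) = -6/7.
[A_1PA_3] = ½·((7/2)·(-179/7−(-11)) + (-243/14)·(-11−9) + (-15/2)·(9−(-179/7))) = ½·(-51 + 2430/7 − 1815/7) = 129/7, so the A_2-coordinate is 2/7.
[A_1A_2P] = ½·((7/2)·(-2−(-179/7)) + (-9)·(-179/7−9) + (-243/14)·(9−(-2))) = ½·(165/2 + 2178/7 − 2673/14) = 1419/14, so the A_3-coordinate is 11/7.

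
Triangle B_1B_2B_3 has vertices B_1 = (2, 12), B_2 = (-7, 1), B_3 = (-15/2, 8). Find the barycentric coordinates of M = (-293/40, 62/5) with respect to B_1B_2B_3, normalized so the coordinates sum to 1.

Signed area of the reference triangle: [B_1B_2B_3] = ½·(2·(1−8) + (-7)·(8−12) + (-15/2)·(12−1)) = ½·(-14 + 28 − 165/2) = -137/4.
[MB_2B_3] = ½·((-293/40)·(1−8) + (-7)·(8−(62/5)) + (-15/2)·(62/5−1)) = ½·(2051/40 + 154/5 − 171/2) = -137/80, so the B_1-coordinate is (-137/80)/(-137/4) = 1/20.
[B_1MB_3] = ½·(2·(62/5−8) + (-293/40)·(8−12) + (-15/2)·(12−(62/5))) = ½·(44/5 + 293/10 + 3) = 411/20, so the B_2-coordinate is -3/5.
[B_1B_2M] = ½·(2·(1−(62/5)) + (-7)·(62/5−12) + (-293/40)·(12−1)) = ½·(-114/5 − 14/5 − 3223/40) = -4247/80, so the B_3-coordinate is 31/20.
Check: 1/20 − 3/5 + 31/20 = 1.

(1/20, -3/5, 31/20)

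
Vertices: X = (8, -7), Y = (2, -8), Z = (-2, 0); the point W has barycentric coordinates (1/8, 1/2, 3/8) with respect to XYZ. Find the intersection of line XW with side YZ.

Line XW meets YZ where the X-coordinate vanishes; zeroing W's X-weight and renormalizing leaves Y, Z-weights 1/2 : 3/8 → (4/7, 3/7).
So V = (4/7)·Y + (3/7)·Z = (2/7, -32/7).

(2/7, -32/7)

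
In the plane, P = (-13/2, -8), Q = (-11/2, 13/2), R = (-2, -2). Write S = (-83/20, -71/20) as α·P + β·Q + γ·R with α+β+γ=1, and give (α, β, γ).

Signed area of the reference triangle: [PQR] = ½·((-13/2)·(13/2−(-2)) + (-11/2)·(-2−(-8)) + (-2)·(-8−(13/2))) = ½·(-221/4 − 33 + 29) = -237/8.
[SQR] = ½·((-83/20)·(13/2−(-2)) + (-11/2)·(-2−(-71/20)) + (-2)·(-71/20−(13/2))) = ½·(-1411/40 − 341/40 + 201/10) = -237/20, so the P-coordinate is (-237/20)/(-237/8) = 2/5.
[PSR] = ½·((-13/2)·(-71/20−(-2)) + (-83/20)·(-2−(-8)) + (-2)·(-8−(-71/20))) = ½·(403/40 − 249/10 + 89/10) = -237/80, so the Q-coordinate is 1/10.
[PQS] = ½·((-13/2)·(13/2−(-71/20)) + (-11/2)·(-71/20−(-8)) + (-83/20)·(-8−(13/2))) = ½·(-2613/40 − 979/40 + 2407/40) = -237/16, so the R-coordinate is 1/2.
Check: 2/5 + 1/10 + 1/2 = 1.

(2/5, 1/10, 1/2)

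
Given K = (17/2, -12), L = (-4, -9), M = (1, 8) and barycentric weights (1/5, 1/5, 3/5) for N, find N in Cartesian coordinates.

N = (1/5)·K + (1/5)·L + (3/5)·M.
x-coordinate: (1/5)·(17/2) + (1/5)·(-4) + (3/5)·1 = 3/2.
y-coordinate: (1/5)·(-12) + (1/5)·(-9) + (3/5)·8 = 3/5.

(3/2, 3/5)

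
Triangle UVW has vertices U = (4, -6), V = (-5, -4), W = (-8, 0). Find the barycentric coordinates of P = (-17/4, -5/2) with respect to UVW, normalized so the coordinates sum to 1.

Signed area of the reference triangle: [UVW] = ½·(4·(-4−0) + (-5)·(0−(-6)) + (-8)·(-6−(-4))) = ½·(-16 − 30 + 16) = -15.
[PVW] = ½·((-17/4)·(-4−0) + (-5)·(0−(-5/2)) + (-8)·(-5/2−(-4))) = ½·(17 − 25/2 − 12) = -15/4, so the U-coordinate is (-15/4)/(-15) = 1/4.
[UPW] = ½·(4·(-5/2−0) + (-17/4)·(0−(-6)) + (-8)·(-6−(-5/2))) = ½·(-10 − 51/2 + 28) = -15/4, so the V-coordinate is 1/4.
[UVP] = ½·(4·(-4−(-5/2)) + (-5)·(-5/2−(-6)) + (-17/4)·(-6−(-4))) = ½·(-6 − 35/2 + 17/2) = -15/2, so the W-coordinate is 1/2.

(1/4, 1/4, 1/2)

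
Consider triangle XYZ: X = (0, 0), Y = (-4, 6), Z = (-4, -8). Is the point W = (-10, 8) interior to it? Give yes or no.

no

Barycentric coordinates of W: (-3/2, 2, 1/2).
The three coordinates are negative, positive, positive; a point is interior exactly when all three are positive.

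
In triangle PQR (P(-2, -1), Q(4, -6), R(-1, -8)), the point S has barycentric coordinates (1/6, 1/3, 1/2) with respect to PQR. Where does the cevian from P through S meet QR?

(1, -36/5)

Line PS meets QR where the P-coordinate vanishes; zeroing S's P-weight and renormalizing leaves Q, R-weights 1/3 : 1/2 → (2/5, 3/5).
So T = (2/5)·Q + (3/5)·R = (1, -36/5).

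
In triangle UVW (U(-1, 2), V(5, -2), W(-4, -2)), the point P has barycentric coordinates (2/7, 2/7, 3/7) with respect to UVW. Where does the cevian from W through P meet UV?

(2, 0)

Line WP meets UV where the W-coordinate vanishes; zeroing P's W-weight and renormalizing leaves U, V-weights 2/7 : 2/7 → (1/2, 1/2).
So Q = (1/2)·U + (1/2)·V = (2, 0).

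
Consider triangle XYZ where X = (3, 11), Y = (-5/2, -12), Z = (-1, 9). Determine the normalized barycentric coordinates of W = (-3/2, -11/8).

(1/16, 1/2, 7/16)

Signed area of the reference triangle: [XYZ] = ½·(3·(-12−9) + (-5/2)·(9−11) + (-1)·(11−(-12))) = ½·(-63 + 5 − 23) = -81/2.
[WYZ] = ½·((-3/2)·(-12−9) + (-5/2)·(9−(-11/8)) + (-1)·(-11/8−(-12))) = ½·(63/2 − 415/16 − 85/8) = -81/32, so the X-coordinate is (-81/32)/(-81/2) = 1/16.
[XWZ] = ½·(3·(-11/8−9) + (-3/2)·(9−11) + (-1)·(11−(-11/8))) = ½·(-249/8 + 3 − 99/8) = -81/4, so the Y-coordinate is 1/2.
[XYW] = ½·(3·(-12−(-11/8)) + (-5/2)·(-11/8−11) + (-3/2)·(11−(-12))) = ½·(-255/8 + 495/16 − 69/2) = -567/32, so the Z-coordinate is 7/16.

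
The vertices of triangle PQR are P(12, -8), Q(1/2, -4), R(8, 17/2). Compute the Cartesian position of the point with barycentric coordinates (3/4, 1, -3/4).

(7/2, -131/8)

S = (3/4)·P + 1·Q + (-3/4)·R.
x-coordinate: (3/4)·12 + 1·(1/2) + (-3/4)·8 = 7/2.
y-coordinate: (3/4)·(-8) + 1·(-4) + (-3/4)·(17/2) = -131/8.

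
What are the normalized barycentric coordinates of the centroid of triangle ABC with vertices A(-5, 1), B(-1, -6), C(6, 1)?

(1/3, 1/3, 1/3)

The centroid is the average of the vertices, so each weight is 1/3.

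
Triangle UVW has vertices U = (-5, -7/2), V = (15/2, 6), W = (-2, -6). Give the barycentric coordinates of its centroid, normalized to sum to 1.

(1/3, 1/3, 1/3)

The centroid is the average of the vertices, so each weight is 1/3.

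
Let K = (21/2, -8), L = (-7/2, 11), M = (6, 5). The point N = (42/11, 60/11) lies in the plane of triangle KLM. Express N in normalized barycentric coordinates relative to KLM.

(1/11, 3/11, 7/11)

Signed area of the reference triangle: [KLM] = ½·((21/2)·(11−5) + (-7/2)·(5−(-8)) + 6·(-8−11)) = ½·(63 − 91/2 − 114) = -193/4.
[NLM] = ½·((42/11)·(11−5) + (-7/2)·(5−(60/11)) + 6·(60/11−11)) = ½·(252/11 + 35/22 − 366/11) = -193/44, so the K-coordinate is (-193/44)/(-193/4) = 1/11.
[KNM] = ½·((21/2)·(60/11−5) + (42/11)·(5−(-8)) + 6·(-8−(60/11))) = ½·(105/22 + 546/11 − 888/11) = -579/44, so the L-coordinate is 3/11.
[KLN] = ½·((21/2)·(11−(60/11)) + (-7/2)·(60/11−(-8)) + (42/11)·(-8−11)) = ½·(1281/22 − 518/11 − 798/11) = -1351/44, so the M-coordinate is 7/11.
Check: 1/11 + 3/11 + 7/11 = 1.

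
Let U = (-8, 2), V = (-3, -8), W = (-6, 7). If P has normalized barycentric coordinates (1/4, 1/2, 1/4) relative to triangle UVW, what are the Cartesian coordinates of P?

(-5, -7/4)

P = (1/4)·U + (1/2)·V + (1/4)·W.
x-coordinate: (1/4)·(-8) + (1/2)·(-3) + (1/4)·(-6) = -5.
y-coordinate: (1/4)·2 + (1/2)·(-8) + (1/4)·7 = -7/4.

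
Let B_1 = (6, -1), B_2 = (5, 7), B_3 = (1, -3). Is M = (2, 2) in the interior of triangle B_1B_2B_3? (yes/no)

Barycentric coordinates of M: (-5/21, 23/42, 29/42).
The three coordinates are negative, positive, positive; a point is interior exactly when all three are positive.

no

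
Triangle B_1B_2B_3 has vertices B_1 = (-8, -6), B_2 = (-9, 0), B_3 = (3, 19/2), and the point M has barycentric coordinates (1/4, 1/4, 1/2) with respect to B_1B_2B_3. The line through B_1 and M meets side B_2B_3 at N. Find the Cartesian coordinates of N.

(-1, 19/3)

Line B_1M meets B_2B_3 where the B_1-coordinate vanishes; zeroing M's B_1-weight and renormalizing leaves B_2, B_3-weights 1/4 : 1/2 → (1/3, 2/3).
So N = (1/3)·B_2 + (2/3)·B_3 = (-1, 19/3).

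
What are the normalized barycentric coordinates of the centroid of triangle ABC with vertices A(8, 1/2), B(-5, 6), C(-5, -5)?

The centroid is the average of the vertices, so each weight is 1/3.

(1/3, 1/3, 1/3)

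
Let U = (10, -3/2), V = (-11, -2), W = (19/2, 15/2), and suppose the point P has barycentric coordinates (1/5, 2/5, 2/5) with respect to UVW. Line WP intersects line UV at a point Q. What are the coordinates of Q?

Line WP meets UV where the W-coordinate vanishes; zeroing P's W-weight and renormalizing leaves U, V-weights 1/5 : 2/5 → (1/3, 2/3).
So Q = (1/3)·U + (2/3)·V = (-4, -11/6).

(-4, -11/6)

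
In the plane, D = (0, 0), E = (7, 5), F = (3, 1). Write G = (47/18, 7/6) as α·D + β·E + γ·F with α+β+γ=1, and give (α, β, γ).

Signed area of the reference triangle: [DEF] = ½·(0·(5−1) + 7·(1−0) + 3·(0−5)) = ½·(0 + 7 − 15) = -4.
[GEF] = ½·((47/18)·(5−1) + 7·(1−(7/6)) + 3·(7/6−5)) = ½·(94/9 − 7/6 − 23/2) = -10/9, so the D-coordinate is (-10/9)/(-4) = 5/18.
[DGF] = ½·(0·(7/6−1) + (47/18)·(1−0) + 3·(0−(7/6))) = ½·(0 + 47/18 − 7/2) = -4/9, so the E-coordinate is 1/9.
[DEG] = ½·(0·(5−(7/6)) + 7·(7/6−0) + (47/18)·(0−5)) = ½·(0 + 49/6 − 235/18) = -22/9, so the F-coordinate is 11/18.
Check: 5/18 + 1/9 + 11/18 = 1.

(5/18, 1/9, 11/18)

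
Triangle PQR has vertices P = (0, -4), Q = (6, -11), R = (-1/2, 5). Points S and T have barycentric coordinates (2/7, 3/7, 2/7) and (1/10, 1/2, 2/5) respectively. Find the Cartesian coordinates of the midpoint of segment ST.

Barycentric coordinates of the midpoint are the average: (27/140, 13/28, 12/35).
Converting: (27/140)·P + (13/28)·Q + (12/35)·R = (183/70, -583/140).

(183/70, -583/140)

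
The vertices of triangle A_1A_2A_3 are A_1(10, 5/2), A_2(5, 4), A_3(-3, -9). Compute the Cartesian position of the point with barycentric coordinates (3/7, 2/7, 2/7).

(34/7, -5/14)

P = (3/7)·A_1 + (2/7)·A_2 + (2/7)·A_3.
x-coordinate: (3/7)·10 + (2/7)·5 + (2/7)·(-3) = 34/7.
y-coordinate: (3/7)·(5/2) + (2/7)·4 + (2/7)·(-9) = -5/14.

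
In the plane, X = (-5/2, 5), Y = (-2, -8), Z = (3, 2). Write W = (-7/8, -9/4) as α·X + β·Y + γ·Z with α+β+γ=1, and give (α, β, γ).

Signed area of the reference triangle: [XYZ] = ½·((-5/2)·(-8−2) + (-2)·(2−5) + 3·(5−(-8))) = ½·(25 + 6 + 39) = 35.
[WYZ] = ½·((-7/8)·(-8−2) + (-2)·(2−(-9/4)) + 3·(-9/4−(-8))) = ½·(35/4 − 17/2 + 69/4) = 35/4, so the X-coordinate is (35/4)/35 = 1/4.
[XWZ] = ½·((-5/2)·(-9/4−2) + (-7/8)·(2−5) + 3·(5−(-9/4))) = ½·(85/8 + 21/8 + 87/4) = 35/2, so the Y-coordinate is 1/2.
[XYW] = ½·((-5/2)·(-8−(-9/4)) + (-2)·(-9/4−5) + (-7/8)·(5−(-8))) = ½·(115/8 + 29/2 − 91/8) = 35/4, so the Z-coordinate is 1/4.

(1/4, 1/2, 1/4)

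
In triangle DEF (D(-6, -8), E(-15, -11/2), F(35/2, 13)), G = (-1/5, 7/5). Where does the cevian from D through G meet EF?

Barycentric coordinates of G with respect to DEF: (1/5, 2/5, 2/5).
On side EF the D-coordinate is zero; dropping G's D-weight 1/5 and renormalizing the remaining 2/5 : 2/5 gives weights 1/2, 1/2 on E, F.
H = (1/2)·(-15, -11/2) + (1/2)·(35/2, 13) = (5/4, 15/4).

(5/4, 15/4)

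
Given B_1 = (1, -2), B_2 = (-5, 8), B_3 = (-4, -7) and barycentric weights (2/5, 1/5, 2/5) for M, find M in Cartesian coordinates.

(-11/5, -2)

M = (2/5)·B_1 + (1/5)·B_2 + (2/5)·B_3.
x-coordinate: (2/5)·1 + (1/5)·(-5) + (2/5)·(-4) = -11/5.
y-coordinate: (2/5)·(-2) + (1/5)·8 + (2/5)·(-7) = -2.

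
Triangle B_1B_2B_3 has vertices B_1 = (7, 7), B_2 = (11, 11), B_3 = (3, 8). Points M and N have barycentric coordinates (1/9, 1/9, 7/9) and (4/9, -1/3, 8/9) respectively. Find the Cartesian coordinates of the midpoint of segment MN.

(29/9, 133/18)

Barycentric coordinates of the midpoint are the average: (5/18, -1/9, 5/6).
Converting: (5/18)·B_1 + (-1/9)·B_2 + (5/6)·B_3 = (29/9, 133/18).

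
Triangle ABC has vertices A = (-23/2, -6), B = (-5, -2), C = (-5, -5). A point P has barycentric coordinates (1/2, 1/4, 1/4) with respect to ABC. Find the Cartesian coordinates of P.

(-33/4, -19/4)

P = (1/2)·A + (1/4)·B + (1/4)·C.
x-coordinate: (1/2)·(-23/2) + (1/4)·(-5) + (1/4)·(-5) = -33/4.
y-coordinate: (1/2)·(-6) + (1/4)·(-2) + (1/4)·(-5) = -19/4.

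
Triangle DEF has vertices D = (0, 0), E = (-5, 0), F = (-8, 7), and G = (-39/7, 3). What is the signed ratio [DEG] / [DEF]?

[DEF] = ½·(0·(0−7) + (-5)·(7−0) + (-8)·(0−0)) = ½·(0 − 35 + 0) = -35/2.
[DEG] = ½·(0·(0−3) + (-5)·(3−0) + (-39/7)·(0−0)) = ½·(0 − 15 + 0) = -15/2, so the ratio is (-15/2)/(-35/2) = 3/7.

3/7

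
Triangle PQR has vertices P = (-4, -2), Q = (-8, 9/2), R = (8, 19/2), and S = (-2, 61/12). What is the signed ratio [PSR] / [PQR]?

[PQR] = ½·((-4)·(9/2−(19/2)) + (-8)·(19/2−(-2)) + 8·(-2−(9/2))) = ½·(20 − 92 − 52) = -62.
[PSR] = ½·((-4)·(61/12−(19/2)) + (-2)·(19/2−(-2)) + 8·(-2−(61/12))) = ½·(53/3 − 23 − 170/3) = -31, so the ratio is (-31)/(-62) = 1/2.

1/2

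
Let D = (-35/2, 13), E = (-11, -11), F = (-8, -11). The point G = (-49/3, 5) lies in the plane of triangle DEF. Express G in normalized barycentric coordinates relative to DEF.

Signed area of the reference triangle: [DEF] = ½·((-35/2)·(-11−(-11)) + (-11)·(-11−13) + (-8)·(13−(-11))) = ½·(0 + 264 − 192) = 36.
[GEF] = ½·((-49/3)·(-11−(-11)) + (-11)·(-11−5) + (-8)·(5−(-11))) = ½·(0 + 176 − 128) = 24, so the D-coordinate is 24/36 = 2/3.
[DGF] = ½·((-35/2)·(5−(-11)) + (-49/3)·(-11−13) + (-8)·(13−5)) = ½·(-280 + 392 − 64) = 24, so the E-coordinate is 2/3.
[DEG] = ½·((-35/2)·(-11−5) + (-11)·(5−13) + (-49/3)·(13−(-11))) = ½·(280 + 88 − 392) = -12, so the F-coordinate is -1/3.

(2/3, 2/3, -1/3)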